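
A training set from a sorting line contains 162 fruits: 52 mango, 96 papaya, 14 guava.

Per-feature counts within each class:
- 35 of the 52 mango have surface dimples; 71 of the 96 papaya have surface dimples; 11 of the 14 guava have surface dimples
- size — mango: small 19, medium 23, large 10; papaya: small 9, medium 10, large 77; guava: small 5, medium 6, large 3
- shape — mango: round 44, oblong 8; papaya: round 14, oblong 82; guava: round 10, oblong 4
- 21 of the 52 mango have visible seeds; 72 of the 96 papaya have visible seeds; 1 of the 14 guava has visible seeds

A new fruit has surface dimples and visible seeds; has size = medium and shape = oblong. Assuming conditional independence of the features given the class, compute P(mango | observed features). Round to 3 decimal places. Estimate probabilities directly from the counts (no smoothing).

mango: (52/162) × (35/52) × (23/52) × (8/52) × (21/52) ≈ 0.00593718
papaya: (96/162) × (71/96) × (10/96) × (82/96) × (72/96) ≈ 0.0292466
guava: (14/162) × (11/14) × (6/14) × (4/14) × (1/14) ≈ 0.000593888
P(mango | x) = 0.00593718 / 0.035777668 ≈ 0.166

0.166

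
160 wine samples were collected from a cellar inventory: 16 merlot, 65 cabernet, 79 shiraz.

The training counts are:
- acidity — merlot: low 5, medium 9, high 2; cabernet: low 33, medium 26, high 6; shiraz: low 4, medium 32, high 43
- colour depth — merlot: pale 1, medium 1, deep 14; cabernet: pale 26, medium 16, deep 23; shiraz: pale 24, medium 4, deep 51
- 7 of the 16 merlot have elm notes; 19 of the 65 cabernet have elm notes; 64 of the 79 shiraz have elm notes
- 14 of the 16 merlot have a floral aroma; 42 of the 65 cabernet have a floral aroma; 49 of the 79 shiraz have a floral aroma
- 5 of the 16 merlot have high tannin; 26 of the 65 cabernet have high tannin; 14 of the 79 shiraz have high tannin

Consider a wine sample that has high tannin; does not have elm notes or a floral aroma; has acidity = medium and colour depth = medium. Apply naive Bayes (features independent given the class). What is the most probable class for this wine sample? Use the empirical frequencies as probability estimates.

cabernet

merlot: (16/160) × (9/16) × (1/16) × (9/16) × (2/16) × (5/16) = 0.00007724761962890625
cabernet: (65/160) × (26/65) × (16/65) × (46/65) × (23/65) × (26/65) ≈ 0.00400663
shiraz: (79/160) × (32/79) × (4/79) × (15/79) × (30/79) × (14/79) ≈ 0.000129396
Highest score → cabernet.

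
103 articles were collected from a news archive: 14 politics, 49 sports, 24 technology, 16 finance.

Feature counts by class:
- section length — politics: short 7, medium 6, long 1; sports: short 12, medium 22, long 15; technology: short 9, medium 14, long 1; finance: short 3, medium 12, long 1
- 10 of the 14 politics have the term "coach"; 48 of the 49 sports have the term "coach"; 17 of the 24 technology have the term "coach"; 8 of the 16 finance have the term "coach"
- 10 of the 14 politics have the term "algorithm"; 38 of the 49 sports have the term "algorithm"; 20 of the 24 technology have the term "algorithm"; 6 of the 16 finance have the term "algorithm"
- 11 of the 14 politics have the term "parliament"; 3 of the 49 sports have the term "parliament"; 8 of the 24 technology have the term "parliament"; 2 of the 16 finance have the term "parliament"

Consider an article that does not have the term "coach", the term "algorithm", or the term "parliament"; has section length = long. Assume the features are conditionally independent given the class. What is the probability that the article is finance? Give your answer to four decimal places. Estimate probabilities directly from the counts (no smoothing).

0.7050

politics: (14/103) × (1/14) × (4/14) × (4/14) × (3/14) ≈ 0.000169832
sports: (49/103) × (15/49) × (1/49) × (11/49) × (46/49) ≈ 0.000626349
technology: (24/103) × (1/24) × (7/24) × (4/24) × (16/24) ≈ 0.000314635
finance: (16/103) × (1/16) × (8/16) × (10/16) × (14/16) ≈ 0.00265473
P(finance | x) = 0.00265473 / 0.003765546 ≈ 0.7050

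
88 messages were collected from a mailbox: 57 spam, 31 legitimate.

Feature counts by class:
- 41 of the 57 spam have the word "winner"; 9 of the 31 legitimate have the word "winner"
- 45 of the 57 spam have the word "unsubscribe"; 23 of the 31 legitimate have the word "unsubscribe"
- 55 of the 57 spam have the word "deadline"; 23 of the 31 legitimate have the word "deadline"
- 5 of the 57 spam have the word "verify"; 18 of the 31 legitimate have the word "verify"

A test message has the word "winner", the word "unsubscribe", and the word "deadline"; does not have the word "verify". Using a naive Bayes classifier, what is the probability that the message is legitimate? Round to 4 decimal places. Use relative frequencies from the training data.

0.0680

spam: (57/88) × (41/57) × (45/57) × (55/57) × (52/57) ≈ 0.323784
legitimate: (31/88) × (9/31) × (23/31) × (23/31) × (13/31) ≈ 0.0236088
P(legitimate | x) = 0.0236088 / 0.3473928 ≈ 0.0680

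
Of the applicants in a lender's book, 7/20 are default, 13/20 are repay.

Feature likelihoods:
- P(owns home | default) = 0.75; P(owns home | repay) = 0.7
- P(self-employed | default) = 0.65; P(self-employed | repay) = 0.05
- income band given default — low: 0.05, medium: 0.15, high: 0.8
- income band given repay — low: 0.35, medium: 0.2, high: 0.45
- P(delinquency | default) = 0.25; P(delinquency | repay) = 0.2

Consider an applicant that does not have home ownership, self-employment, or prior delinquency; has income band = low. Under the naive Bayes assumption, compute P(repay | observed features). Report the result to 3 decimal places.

0.978

default: 0.35 × (1−0.75) × (1−0.65) × 0.05 × (1−0.25) = 0.0011484375
repay: 0.65 × (1−0.7) × (1−0.05) × 0.35 × (1−0.2) = 0.05187
P(repay | x) = 0.05187 / 0.0530184375 ≈ 0.978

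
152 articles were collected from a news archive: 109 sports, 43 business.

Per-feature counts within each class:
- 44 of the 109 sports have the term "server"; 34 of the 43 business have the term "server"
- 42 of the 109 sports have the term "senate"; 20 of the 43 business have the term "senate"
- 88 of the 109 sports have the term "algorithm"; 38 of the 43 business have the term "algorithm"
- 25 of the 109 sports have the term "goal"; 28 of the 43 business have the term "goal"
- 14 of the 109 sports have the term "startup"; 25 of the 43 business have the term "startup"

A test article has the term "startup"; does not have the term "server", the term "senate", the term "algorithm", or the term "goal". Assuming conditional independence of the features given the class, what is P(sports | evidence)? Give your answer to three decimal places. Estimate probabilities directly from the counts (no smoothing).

0.870

sports: (109/152) × (65/109) × (67/109) × (21/109) × (84/109) × (14/109) ≈ 0.00501262
business: (43/152) × (9/43) × (23/43) × (5/43) × (15/43) × (25/43) ≈ 0.000746886
P(sports | x) = 0.00501262 / 0.005759506 ≈ 0.870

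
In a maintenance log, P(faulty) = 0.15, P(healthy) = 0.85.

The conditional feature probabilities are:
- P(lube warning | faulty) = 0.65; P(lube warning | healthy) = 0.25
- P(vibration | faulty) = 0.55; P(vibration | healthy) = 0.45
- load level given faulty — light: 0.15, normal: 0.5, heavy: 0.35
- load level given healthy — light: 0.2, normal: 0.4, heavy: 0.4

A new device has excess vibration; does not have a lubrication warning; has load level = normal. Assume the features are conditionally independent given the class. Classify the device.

faulty: 0.15 × (1−0.65) × 0.55 × 0.5 = 0.0144375
healthy: 0.85 × (1−0.25) × 0.45 × 0.4 = 0.11475
Highest score → healthy.

healthy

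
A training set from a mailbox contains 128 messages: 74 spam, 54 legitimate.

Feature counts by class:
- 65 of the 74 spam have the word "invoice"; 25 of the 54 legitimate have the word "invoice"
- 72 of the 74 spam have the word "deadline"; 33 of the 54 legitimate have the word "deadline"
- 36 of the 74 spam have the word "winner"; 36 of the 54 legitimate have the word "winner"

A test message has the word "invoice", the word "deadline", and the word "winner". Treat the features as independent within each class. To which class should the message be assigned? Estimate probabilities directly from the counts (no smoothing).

spam: (74/128) × (65/74) × (72/74) × (36/74) ≈ 0.240367
legitimate: (54/128) × (25/54) × (33/54) × (36/54) ≈ 0.0795718
Highest score → spam.

spam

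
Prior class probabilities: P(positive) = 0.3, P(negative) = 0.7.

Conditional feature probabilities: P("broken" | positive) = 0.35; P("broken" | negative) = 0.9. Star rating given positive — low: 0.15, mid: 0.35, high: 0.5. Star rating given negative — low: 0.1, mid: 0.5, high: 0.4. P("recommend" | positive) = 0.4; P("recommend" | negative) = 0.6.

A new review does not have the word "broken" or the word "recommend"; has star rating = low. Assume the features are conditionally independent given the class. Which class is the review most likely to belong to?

positive

positive: 0.3 × (1−0.35) × 0.15 × (1−0.4) = 0.01755
negative: 0.7 × (1−0.9) × 0.1 × (1−0.6) = 0.0028
Highest score → positive.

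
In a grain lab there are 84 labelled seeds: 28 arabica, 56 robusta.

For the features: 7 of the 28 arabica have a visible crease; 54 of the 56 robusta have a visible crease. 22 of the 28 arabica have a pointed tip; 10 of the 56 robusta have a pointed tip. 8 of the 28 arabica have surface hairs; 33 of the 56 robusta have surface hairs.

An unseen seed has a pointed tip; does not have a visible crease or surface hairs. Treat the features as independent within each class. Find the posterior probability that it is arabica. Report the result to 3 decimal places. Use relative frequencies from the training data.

0.988

arabica: (28/84) × (21/28) × (22/28) × (20/28) ≈ 0.140306
robusta: (56/84) × (2/56) × (10/56) × (23/56) ≈ 0.00174623
P(arabica | x) = 0.140306 / 0.14205223 ≈ 0.988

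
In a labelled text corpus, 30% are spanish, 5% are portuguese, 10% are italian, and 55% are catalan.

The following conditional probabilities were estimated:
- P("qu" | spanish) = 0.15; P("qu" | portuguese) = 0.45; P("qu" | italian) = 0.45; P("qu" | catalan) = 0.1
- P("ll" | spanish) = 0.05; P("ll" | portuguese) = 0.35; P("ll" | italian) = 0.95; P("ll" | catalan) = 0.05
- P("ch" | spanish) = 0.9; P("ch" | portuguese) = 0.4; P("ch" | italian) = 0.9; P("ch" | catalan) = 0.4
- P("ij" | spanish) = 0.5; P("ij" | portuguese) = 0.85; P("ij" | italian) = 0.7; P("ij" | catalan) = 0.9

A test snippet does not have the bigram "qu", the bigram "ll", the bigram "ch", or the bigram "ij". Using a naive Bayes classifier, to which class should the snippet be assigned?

catalan

spanish: 0.3 × (1−0.15) × (1−0.05) × (1−0.9) × (1−0.5) = 0.0121125
portuguese: 0.05 × (1−0.45) × (1−0.35) × (1−0.4) × (1−0.85) = 0.00160875
italian: 0.1 × (1−0.45) × (1−0.95) × (1−0.9) × (1−0.7) = 0.0000825
catalan: 0.55 × (1−0.1) × (1−0.05) × (1−0.4) × (1−0.9) = 0.028215
Highest score → catalan.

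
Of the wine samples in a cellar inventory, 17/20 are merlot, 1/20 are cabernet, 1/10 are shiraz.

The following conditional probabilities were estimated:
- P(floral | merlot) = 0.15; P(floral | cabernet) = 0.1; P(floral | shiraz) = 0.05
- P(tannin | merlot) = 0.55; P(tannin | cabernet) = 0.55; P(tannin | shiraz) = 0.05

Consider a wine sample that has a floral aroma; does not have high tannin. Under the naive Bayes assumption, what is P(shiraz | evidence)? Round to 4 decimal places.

merlot: 0.85 × 0.15 × (1−0.55) = 0.057375
cabernet: 0.05 × 0.1 × (1−0.55) = 0.00225
shiraz: 0.1 × 0.05 × (1−0.05) = 0.00475
P(shiraz | x) = 0.00475 / 0.064375 ≈ 0.0738

0.0738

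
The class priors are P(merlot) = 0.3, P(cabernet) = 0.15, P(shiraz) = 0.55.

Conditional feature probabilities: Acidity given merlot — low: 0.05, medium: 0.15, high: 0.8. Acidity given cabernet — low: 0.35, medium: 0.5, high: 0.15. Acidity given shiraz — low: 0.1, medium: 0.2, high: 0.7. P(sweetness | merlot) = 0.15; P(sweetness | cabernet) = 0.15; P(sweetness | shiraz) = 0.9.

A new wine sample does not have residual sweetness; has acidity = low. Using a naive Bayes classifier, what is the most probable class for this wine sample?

merlot: 0.3 × 0.05 × (1−0.15) = 0.01275
cabernet: 0.15 × 0.35 × (1−0.15) = 0.044625
shiraz: 0.55 × 0.1 × (1−0.9) = 0.0055
Highest score → cabernet.

cabernet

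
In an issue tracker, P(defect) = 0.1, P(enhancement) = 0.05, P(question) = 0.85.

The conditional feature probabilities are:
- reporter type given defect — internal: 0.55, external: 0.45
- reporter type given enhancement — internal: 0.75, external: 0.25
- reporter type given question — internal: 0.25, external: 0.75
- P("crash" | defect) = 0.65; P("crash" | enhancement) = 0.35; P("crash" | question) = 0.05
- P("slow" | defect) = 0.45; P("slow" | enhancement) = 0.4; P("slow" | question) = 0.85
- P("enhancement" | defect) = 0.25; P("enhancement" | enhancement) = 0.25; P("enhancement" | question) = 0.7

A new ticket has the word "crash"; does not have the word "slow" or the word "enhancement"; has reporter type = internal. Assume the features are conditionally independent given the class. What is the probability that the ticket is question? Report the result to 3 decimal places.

defect: 0.1 × 0.55 × 0.65 × (1−0.45) × (1−0.25) = 0.014746875
enhancement: 0.05 × 0.75 × 0.35 × (1−0.4) × (1−0.25) = 0.00590625
question: 0.85 × 0.25 × 0.05 × (1−0.85) × (1−0.7) = 0.000478125
P(question | x) = 0.000478125 / 0.02113125 ≈ 0.023

0.023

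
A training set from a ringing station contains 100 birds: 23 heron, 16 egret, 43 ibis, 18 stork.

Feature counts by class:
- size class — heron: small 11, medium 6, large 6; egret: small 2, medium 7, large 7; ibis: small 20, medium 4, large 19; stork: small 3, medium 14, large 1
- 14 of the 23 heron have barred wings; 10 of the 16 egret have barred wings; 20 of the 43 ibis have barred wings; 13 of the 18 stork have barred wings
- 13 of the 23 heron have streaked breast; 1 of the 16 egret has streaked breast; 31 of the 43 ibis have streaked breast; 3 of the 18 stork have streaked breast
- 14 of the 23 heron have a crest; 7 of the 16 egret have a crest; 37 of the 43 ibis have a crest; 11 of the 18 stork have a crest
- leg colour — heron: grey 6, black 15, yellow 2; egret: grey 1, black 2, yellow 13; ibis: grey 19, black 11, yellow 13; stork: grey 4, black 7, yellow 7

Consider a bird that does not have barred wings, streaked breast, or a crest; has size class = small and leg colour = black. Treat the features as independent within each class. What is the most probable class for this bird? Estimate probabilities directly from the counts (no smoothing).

heron: (23/100) × (11/23) × (9/23) × (10/23) × (9/23) × (15/23) ≈ 0.00477593
egret: (16/100) × (2/16) × (6/16) × (15/16) × (9/16) × (2/16) = 0.000494384765625
ibis: (43/100) × (20/43) × (23/43) × (12/43) × (6/43) × (11/43) ≈ 0.00106564
stork: (18/100) × (3/18) × (5/18) × (15/18) × (7/18) × (7/18) ≈ 0.00105024
Highest score → heron.

heron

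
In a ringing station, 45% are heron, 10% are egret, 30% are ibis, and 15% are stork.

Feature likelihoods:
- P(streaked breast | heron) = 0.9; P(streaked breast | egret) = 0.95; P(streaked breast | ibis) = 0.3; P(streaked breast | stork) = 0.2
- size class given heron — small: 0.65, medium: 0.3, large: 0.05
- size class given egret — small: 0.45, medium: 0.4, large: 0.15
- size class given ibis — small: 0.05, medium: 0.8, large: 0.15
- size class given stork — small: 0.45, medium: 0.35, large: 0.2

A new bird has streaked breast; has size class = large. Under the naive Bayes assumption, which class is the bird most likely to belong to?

heron: 0.45 × 0.9 × 0.05 = 0.02025
egret: 0.1 × 0.95 × 0.15 = 0.01425
ibis: 0.3 × 0.3 × 0.15 = 0.0135
stork: 0.15 × 0.2 × 0.2 = 0.006
Highest score → heron.

heron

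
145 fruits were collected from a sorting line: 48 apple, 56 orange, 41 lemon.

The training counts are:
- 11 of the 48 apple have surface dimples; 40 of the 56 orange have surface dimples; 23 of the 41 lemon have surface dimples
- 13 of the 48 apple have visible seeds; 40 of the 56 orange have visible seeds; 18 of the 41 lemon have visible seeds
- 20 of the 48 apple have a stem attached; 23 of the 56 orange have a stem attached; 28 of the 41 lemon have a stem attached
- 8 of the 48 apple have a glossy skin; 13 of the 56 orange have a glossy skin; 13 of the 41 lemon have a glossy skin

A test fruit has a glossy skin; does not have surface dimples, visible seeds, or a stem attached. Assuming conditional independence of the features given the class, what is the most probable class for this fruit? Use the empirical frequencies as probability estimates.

apple

apple: (48/145) × (37/48) × (35/48) × (28/48) × (8/48) ≈ 0.0180895
orange: (56/145) × (16/56) × (16/56) × (33/56) × (13/56) ≈ 0.00431286
lemon: (41/145) × (18/41) × (23/41) × (13/41) × (13/41) ≈ 0.00700112
Highest score → apple.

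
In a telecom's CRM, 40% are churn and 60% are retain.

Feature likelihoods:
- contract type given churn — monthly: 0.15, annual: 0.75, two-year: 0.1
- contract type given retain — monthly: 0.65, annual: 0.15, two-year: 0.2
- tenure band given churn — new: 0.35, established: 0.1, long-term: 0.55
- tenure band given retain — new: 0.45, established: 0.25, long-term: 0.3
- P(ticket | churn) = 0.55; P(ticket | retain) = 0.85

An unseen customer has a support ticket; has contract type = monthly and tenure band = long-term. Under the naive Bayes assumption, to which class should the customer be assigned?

retain

churn: 0.4 × 0.15 × 0.55 × 0.55 = 0.01815
retain: 0.6 × 0.65 × 0.3 × 0.85 = 0.09945
Highest score → retain.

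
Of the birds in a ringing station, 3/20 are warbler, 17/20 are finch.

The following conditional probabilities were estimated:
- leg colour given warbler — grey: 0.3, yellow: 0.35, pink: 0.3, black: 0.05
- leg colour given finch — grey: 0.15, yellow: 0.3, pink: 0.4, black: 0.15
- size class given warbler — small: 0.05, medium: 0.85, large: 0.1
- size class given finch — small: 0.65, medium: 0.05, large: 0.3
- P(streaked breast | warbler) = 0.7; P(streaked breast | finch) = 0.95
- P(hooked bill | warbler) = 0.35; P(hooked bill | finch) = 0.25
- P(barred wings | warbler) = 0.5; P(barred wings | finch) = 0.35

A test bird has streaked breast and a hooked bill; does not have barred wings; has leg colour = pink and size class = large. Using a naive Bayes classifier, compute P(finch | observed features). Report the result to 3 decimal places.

warbler: 0.15 × 0.3 × 0.1 × 0.7 × 0.35 × (1−0.5) = 0.00055125
finch: 0.85 × 0.4 × 0.3 × 0.95 × 0.25 × (1−0.35) = 0.01574625
P(finch | x) = 0.01574625 / 0.0162975 ≈ 0.966

0.966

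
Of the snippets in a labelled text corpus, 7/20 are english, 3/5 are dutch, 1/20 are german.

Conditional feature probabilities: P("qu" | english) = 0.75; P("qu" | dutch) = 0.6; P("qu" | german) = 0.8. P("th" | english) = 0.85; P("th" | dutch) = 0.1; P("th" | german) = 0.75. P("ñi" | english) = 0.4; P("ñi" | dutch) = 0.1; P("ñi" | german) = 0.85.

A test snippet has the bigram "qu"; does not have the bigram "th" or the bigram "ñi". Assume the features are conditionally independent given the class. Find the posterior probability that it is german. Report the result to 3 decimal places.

english: 0.35 × 0.75 × (1−0.85) × (1−0.4) = 0.023625
dutch: 0.6 × 0.6 × (1−0.1) × (1−0.1) = 0.2916
german: 0.05 × 0.8 × (1−0.75) × (1−0.85) = 0.0015
P(german | x) = 0.0015 / 0.316725 ≈ 0.005

0.005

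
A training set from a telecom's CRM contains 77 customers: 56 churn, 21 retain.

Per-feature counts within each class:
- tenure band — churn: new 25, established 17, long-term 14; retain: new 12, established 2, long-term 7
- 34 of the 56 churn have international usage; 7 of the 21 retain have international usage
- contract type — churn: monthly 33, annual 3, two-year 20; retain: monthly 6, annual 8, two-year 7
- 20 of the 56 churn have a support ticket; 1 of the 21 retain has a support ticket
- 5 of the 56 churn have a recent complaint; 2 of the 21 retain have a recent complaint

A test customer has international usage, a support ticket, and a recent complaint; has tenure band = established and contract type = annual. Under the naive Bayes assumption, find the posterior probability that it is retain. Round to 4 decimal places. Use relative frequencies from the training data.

0.0613

churn: (56/77) × (17/56) × (34/56) × (3/56) × (20/56) × (5/56) ≈ 0.000228985
retain: (21/77) × (2/21) × (7/21) × (8/21) × (1/21) × (2/21) ≈ 0.0000149582
P(retain | x) = 0.0000149582 / 0.0002439432 ≈ 0.0613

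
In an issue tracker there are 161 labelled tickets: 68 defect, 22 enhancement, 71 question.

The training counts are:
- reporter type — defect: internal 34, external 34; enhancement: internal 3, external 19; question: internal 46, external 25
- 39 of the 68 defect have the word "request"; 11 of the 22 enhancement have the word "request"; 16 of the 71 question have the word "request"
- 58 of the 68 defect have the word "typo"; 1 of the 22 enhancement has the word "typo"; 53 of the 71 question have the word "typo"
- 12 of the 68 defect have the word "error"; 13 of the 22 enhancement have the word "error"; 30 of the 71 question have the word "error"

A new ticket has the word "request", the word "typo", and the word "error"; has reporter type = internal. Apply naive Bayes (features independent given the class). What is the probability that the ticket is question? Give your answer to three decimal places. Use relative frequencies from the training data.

defect: (68/161) × (34/68) × (39/68) × (58/68) × (12/68) ≈ 0.0182306
enhancement: (22/161) × (3/22) × (11/22) × (1/22) × (13/22) ≈ 0.000250244
question: (71/161) × (46/71) × (16/71) × (53/71) × (30/71) ≈ 0.0203083
P(question | x) = 0.0203083 / 0.038789144 ≈ 0.524

0.524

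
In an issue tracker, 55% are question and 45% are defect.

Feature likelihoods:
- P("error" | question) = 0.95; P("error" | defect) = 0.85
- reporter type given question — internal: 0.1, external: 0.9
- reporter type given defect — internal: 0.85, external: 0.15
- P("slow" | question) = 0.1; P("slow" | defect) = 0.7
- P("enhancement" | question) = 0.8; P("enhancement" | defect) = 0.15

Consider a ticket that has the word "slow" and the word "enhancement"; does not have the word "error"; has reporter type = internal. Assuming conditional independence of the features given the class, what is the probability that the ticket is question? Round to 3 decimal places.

0.035

question: 0.55 × (1−0.95) × 0.1 × 0.1 × 0.8 = 0.00022
defect: 0.45 × (1−0.85) × 0.85 × 0.7 × 0.15 = 0.006024375
P(question | x) = 0.00022 / 0.006244375 ≈ 0.035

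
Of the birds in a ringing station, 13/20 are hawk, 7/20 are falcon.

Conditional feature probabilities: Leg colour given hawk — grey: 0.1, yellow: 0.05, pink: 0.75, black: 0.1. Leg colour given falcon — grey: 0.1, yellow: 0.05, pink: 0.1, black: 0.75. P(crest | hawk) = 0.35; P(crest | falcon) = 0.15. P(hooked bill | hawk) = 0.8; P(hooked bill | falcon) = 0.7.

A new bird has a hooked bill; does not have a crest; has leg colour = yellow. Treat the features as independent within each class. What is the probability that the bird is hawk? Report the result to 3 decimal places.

hawk: 0.65 × 0.05 × (1−0.35) × 0.8 = 0.0169
falcon: 0.35 × 0.05 × (1−0.15) × 0.7 = 0.0104125
P(hawk | x) = 0.0169 / 0.0273125 ≈ 0.619

0.619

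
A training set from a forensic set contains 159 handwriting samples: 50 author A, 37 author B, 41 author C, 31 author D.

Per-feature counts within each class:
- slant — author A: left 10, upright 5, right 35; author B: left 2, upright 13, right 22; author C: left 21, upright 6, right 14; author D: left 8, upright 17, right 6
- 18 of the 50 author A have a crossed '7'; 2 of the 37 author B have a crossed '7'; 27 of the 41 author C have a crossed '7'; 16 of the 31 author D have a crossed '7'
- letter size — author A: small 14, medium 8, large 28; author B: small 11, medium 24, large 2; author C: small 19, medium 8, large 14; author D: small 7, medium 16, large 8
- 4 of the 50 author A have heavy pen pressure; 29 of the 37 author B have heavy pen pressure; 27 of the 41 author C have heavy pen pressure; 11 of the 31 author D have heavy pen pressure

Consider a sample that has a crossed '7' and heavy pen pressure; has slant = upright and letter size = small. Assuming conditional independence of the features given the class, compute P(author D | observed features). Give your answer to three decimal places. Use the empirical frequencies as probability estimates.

author A: (50/159) × (5/50) × (18/50) × (14/50) × (4/50) ≈ 0.000253585
author B: (37/159) × (13/37) × (2/37) × (11/37) × (29/37) ≈ 0.00102982
author C: (41/159) × (6/41) × (27/41) × (19/41) × (27/41) ≈ 0.00758374
author D: (31/159) × (17/31) × (16/31) × (7/31) × (11/31) ≈ 0.00442158
P(author D | x) = 0.00442158 / 0.013288725 ≈ 0.333

0.333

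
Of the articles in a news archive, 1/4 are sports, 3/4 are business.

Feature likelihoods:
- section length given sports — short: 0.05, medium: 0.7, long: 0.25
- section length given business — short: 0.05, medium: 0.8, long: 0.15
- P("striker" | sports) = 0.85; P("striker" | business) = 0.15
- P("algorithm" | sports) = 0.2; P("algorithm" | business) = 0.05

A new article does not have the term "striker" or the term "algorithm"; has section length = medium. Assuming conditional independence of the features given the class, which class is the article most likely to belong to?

sports: 0.25 × 0.7 × (1−0.85) × (1−0.2) = 0.021
business: 0.75 × 0.8 × (1−0.15) × (1−0.05) = 0.4845
Highest score → business.

business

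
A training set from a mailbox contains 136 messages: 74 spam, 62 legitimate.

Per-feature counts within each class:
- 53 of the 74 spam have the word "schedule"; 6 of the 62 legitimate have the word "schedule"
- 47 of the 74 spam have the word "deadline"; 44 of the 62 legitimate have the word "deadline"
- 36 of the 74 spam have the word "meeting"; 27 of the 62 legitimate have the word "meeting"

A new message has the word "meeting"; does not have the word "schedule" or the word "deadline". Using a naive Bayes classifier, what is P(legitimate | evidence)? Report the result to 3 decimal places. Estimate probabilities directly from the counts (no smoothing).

0.655

spam: (74/136) × (21/74) × (27/74) × (36/74) ≈ 0.0274084
legitimate: (62/136) × (56/62) × (18/62) × (27/62) ≈ 0.0520597
P(legitimate | x) = 0.0520597 / 0.0794681 ≈ 0.655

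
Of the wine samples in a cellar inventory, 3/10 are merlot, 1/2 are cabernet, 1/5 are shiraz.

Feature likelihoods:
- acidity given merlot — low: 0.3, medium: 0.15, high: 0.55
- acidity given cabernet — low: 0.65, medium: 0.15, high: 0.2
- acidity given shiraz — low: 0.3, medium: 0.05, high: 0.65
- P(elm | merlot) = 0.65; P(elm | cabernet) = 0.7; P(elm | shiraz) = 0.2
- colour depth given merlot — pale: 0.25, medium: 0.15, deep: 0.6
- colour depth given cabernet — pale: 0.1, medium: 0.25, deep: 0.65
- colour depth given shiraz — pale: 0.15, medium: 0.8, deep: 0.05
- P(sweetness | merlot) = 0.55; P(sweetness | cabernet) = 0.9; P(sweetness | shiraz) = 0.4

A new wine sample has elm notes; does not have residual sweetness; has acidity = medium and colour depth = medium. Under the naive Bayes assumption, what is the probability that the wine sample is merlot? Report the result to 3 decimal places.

0.465

merlot: 0.3 × 0.15 × 0.65 × 0.15 × (1−0.55) = 0.001974375
cabernet: 0.5 × 0.15 × 0.7 × 0.25 × (1−0.9) = 0.0013125
shiraz: 0.2 × 0.05 × 0.2 × 0.8 × (1−0.4) = 0.00096
P(merlot | x) = 0.001974375 / 0.004246875 ≈ 0.465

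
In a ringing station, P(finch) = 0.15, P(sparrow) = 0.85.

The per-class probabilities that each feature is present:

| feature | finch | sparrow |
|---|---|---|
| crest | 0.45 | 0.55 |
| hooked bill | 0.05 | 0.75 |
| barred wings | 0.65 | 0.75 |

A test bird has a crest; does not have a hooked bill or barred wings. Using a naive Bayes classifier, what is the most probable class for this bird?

finch: 0.15 × 0.45 × (1−0.05) × (1−0.65) = 0.02244375
sparrow: 0.85 × 0.55 × (1−0.75) × (1−0.75) = 0.02921875
Highest score → sparrow.

sparrow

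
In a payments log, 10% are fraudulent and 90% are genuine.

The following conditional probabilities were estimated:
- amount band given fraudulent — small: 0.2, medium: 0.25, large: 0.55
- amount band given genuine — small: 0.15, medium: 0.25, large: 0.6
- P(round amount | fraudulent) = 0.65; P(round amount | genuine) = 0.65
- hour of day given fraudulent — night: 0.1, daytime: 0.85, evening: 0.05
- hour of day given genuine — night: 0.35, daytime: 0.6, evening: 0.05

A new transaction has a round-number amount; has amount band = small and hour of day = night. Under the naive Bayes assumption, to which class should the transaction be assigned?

fraudulent: 0.1 × 0.2 × 0.65 × 0.1 = 0.0013
genuine: 0.9 × 0.15 × 0.65 × 0.35 = 0.0307125
Highest score → genuine.

genuine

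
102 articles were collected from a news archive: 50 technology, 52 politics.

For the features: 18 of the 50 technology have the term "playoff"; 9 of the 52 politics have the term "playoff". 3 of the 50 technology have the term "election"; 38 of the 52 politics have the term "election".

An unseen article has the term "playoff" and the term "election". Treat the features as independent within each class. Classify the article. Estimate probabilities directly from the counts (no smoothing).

politics

technology: (50/102) × (18/50) × (3/50) ≈ 0.0105882
politics: (52/102) × (9/52) × (38/52) ≈ 0.0644796
Highest score → politics.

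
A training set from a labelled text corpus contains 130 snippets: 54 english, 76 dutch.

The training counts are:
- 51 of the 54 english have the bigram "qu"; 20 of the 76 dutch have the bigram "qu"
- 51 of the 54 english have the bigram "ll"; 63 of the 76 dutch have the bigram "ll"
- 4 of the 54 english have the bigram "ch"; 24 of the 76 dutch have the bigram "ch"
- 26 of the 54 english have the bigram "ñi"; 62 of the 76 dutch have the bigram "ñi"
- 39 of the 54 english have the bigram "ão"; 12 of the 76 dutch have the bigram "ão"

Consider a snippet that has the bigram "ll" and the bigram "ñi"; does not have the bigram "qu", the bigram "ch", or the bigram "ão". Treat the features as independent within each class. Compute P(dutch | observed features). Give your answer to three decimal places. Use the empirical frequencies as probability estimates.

english: (54/130) × (3/54) × (51/54) × (50/54) × (26/54) × (15/54) ≈ 0.00269903
dutch: (76/130) × (56/76) × (63/76) × (52/76) × (62/76) × (64/76) ≈ 0.167844
P(dutch | x) = 0.167844 / 0.17054303 ≈ 0.984

0.984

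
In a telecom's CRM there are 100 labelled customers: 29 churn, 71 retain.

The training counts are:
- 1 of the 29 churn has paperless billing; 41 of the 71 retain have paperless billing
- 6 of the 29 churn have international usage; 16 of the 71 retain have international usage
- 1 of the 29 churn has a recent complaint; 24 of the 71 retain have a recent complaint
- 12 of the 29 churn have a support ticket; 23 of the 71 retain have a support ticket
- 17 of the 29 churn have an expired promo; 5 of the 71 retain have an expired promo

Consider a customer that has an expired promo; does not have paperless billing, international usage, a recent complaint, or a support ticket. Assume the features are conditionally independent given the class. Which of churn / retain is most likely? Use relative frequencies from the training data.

churn: (29/100) × (28/29) × (23/29) × (28/29) × (17/29) × (17/29) ≈ 0.07368
retain: (71/100) × (30/71) × (55/71) × (47/71) × (48/71) × (5/71) ≈ 0.00732419
Highest score → churn.

churn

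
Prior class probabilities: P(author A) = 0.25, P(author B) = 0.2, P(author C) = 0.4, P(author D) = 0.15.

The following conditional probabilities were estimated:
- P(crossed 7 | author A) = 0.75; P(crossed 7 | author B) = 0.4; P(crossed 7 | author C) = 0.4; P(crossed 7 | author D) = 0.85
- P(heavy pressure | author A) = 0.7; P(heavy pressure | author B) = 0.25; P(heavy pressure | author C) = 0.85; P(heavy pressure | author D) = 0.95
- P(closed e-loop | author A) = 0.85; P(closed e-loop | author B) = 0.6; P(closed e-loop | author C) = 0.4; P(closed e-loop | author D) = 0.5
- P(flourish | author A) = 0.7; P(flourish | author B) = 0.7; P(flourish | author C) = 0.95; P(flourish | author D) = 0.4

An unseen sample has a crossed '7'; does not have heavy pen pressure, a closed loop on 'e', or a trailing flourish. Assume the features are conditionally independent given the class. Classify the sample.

author A: 0.25 × 0.75 × (1−0.7) × (1−0.85) × (1−0.7) = 0.00253125
author B: 0.2 × 0.4 × (1−0.25) × (1−0.6) × (1−0.7) = 0.0072
author C: 0.4 × 0.4 × (1−0.85) × (1−0.4) × (1−0.95) = 0.00072
author D: 0.15 × 0.85 × (1−0.95) × (1−0.5) × (1−0.4) = 0.0019125
Highest score → author B.

author B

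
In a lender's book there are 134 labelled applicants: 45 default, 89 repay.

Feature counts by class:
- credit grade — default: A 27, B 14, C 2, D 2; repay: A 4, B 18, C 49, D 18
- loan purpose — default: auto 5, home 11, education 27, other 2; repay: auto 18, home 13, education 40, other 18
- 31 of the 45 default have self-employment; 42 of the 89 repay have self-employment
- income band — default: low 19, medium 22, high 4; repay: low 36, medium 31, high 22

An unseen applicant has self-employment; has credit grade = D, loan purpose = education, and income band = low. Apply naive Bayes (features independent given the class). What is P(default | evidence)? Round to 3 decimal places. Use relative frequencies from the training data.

0.184

default: (45/134) × (2/45) × (27/45) × (31/45) × (19/45) ≈ 0.00260475
repay: (89/134) × (18/89) × (40/89) × (42/89) × (36/89) ≈ 0.0115242
P(default | x) = 0.00260475 / 0.01412895 ≈ 0.184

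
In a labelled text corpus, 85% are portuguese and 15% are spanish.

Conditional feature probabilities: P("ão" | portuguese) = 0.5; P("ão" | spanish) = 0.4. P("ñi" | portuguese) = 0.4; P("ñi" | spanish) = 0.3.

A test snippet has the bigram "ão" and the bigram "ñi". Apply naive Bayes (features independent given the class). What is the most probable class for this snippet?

portuguese: 0.85 × 0.5 × 0.4 = 0.17
spanish: 0.15 × 0.4 × 0.3 = 0.018
Highest score → portuguese.

portuguese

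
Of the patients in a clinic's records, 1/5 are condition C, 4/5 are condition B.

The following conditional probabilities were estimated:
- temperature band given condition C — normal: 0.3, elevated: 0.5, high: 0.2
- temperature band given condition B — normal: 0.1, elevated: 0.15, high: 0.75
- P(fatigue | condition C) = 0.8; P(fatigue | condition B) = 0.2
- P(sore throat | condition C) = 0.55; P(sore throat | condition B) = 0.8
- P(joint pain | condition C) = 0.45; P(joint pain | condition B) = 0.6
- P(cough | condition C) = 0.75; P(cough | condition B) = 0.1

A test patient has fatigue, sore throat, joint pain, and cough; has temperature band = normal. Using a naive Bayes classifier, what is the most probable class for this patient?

condition C

condition C: 0.2 × 0.3 × 0.8 × 0.55 × 0.45 × 0.75 = 0.00891
condition B: 0.8 × 0.1 × 0.2 × 0.8 × 0.6 × 0.1 = 0.000768
Highest score → condition C.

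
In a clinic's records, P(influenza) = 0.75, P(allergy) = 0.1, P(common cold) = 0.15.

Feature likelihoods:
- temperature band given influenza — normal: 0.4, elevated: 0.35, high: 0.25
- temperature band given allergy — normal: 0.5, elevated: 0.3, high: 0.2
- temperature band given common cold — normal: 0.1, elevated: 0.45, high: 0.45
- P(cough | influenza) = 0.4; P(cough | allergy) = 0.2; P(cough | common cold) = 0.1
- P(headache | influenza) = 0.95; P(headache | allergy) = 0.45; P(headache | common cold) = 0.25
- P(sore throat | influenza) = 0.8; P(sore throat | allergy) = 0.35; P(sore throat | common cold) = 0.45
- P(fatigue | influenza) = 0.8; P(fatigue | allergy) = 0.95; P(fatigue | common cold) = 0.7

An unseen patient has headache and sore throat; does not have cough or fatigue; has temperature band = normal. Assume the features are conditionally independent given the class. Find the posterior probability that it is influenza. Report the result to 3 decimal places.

influenza: 0.75 × 0.4 × (1−0.4) × 0.95 × 0.8 × (1−0.8) = 0.02736
allergy: 0.1 × 0.5 × (1−0.2) × 0.45 × 0.35 × (1−0.95) = 0.000315
common cold: 0.15 × 0.1 × (1−0.1) × 0.25 × 0.45 × (1−0.7) = 0.000455625
P(influenza | x) = 0.02736 / 0.028130625 ≈ 0.973

0.973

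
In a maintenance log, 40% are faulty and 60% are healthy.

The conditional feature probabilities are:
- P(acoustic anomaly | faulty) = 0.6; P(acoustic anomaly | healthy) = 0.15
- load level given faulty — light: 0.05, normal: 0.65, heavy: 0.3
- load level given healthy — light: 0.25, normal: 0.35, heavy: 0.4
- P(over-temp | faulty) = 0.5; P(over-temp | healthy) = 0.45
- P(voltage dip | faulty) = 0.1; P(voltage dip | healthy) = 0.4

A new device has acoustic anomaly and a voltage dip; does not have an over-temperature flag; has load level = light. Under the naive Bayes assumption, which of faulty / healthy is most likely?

healthy

faulty: 0.4 × 0.6 × 0.05 × (1−0.5) × 0.1 = 0.0006
healthy: 0.6 × 0.15 × 0.25 × (1−0.45) × 0.4 = 0.00495
Highest score → healthy.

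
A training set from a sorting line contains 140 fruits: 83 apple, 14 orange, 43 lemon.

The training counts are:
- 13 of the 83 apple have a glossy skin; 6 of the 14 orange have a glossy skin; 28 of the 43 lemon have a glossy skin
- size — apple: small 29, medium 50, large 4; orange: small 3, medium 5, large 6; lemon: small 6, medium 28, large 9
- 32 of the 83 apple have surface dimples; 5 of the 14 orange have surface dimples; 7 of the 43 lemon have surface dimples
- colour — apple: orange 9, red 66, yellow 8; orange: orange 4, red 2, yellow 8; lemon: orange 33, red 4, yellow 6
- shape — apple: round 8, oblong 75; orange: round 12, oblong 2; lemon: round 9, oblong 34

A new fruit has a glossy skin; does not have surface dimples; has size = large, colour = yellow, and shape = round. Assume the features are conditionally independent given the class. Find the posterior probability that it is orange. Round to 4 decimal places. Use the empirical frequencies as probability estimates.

apple: (83/140) × (13/83) × (4/83) × (51/83) × (8/83) × (8/83) ≈ 0.0000255454
orange: (14/140) × (6/14) × (6/14) × (9/14) × (8/14) × (12/14) ≈ 0.0057833
lemon: (43/140) × (28/43) × (9/43) × (36/43) × (6/43) × (9/43) ≈ 0.00102352
P(orange | x) = 0.0057833 / 0.0068323654 ≈ 0.8465

0.8465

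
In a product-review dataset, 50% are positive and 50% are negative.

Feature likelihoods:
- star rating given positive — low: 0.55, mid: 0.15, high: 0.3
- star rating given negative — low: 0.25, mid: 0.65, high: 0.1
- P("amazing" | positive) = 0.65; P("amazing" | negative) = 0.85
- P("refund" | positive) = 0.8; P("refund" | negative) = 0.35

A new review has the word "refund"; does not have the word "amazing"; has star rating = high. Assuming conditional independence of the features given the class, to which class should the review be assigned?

positive

positive: 0.5 × 0.3 × (1−0.65) × 0.8 = 0.042
negative: 0.5 × 0.1 × (1−0.85) × 0.35 = 0.002625
Highest score → positive.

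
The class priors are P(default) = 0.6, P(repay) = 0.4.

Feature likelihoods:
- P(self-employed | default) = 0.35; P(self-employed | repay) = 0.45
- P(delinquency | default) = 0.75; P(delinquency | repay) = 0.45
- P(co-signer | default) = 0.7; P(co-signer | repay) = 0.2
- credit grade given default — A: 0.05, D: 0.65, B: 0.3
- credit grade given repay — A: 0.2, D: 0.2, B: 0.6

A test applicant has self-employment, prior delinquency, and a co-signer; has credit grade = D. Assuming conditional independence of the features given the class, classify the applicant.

default

default: 0.6 × 0.35 × 0.75 × 0.7 × 0.65 = 0.0716625
repay: 0.4 × 0.45 × 0.45 × 0.2 × 0.2 = 0.00324
Highest score → default.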